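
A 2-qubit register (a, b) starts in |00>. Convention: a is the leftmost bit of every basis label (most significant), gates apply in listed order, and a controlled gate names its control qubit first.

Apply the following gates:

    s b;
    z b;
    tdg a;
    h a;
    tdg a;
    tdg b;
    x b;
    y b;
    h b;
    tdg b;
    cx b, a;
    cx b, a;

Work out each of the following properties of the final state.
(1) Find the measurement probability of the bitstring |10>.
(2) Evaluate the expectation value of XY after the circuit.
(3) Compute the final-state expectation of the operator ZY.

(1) Outcome |10> occurs with probability 1/4.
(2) In the final state, XY has expectation -1/2.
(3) In the final state, ZY has expectation 0.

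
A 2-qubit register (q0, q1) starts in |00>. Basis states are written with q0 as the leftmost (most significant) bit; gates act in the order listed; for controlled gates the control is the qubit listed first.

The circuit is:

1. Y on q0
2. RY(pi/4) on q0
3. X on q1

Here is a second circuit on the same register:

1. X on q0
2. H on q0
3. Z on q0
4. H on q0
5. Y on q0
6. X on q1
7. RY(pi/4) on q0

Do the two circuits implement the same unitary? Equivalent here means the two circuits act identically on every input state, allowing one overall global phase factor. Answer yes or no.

Yes: on every input state the two circuits agree up to one overall phase factor.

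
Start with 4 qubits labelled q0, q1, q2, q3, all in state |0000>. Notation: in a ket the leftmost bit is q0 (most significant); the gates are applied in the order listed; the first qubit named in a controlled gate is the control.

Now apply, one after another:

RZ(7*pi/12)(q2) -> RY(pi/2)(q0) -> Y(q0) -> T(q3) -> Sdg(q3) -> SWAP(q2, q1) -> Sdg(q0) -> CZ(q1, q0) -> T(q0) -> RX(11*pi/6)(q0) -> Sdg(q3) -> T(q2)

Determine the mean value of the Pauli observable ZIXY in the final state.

The observable ZIXY averages to 0.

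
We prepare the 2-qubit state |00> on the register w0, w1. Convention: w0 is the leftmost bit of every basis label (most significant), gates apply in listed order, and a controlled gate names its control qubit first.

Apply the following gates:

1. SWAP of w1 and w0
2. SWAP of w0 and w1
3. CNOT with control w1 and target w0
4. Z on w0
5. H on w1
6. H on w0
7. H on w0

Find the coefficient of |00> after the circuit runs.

The final state's coefficient on |00> equals sqrt(2)/2.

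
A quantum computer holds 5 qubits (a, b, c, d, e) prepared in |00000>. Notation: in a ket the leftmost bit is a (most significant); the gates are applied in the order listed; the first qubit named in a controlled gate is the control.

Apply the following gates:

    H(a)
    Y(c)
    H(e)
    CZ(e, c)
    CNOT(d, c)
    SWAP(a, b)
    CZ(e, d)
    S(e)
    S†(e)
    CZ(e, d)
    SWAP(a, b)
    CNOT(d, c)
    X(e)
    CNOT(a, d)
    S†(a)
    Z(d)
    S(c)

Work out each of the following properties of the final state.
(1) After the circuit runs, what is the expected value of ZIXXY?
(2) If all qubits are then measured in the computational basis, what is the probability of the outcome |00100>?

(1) In the final state, ZIXXY has expectation 0.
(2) The probability of measuring |00100> is 1/4.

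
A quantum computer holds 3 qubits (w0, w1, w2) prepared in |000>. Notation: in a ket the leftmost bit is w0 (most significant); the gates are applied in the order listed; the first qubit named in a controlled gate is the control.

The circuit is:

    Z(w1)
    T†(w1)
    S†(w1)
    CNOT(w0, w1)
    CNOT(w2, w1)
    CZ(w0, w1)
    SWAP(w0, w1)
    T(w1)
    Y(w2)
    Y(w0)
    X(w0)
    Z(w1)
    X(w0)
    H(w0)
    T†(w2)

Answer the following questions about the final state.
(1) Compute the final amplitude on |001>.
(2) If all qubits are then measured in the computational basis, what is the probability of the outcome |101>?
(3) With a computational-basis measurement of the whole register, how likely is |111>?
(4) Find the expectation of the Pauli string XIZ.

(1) The final state's coefficient on |001> equals sqrt(2)*exp(3*I*pi/4)/2.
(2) A full measurement returns |101> with probability 1/2.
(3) Outcome |111> occurs with probability 0.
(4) In the final state, XIZ has expectation 1.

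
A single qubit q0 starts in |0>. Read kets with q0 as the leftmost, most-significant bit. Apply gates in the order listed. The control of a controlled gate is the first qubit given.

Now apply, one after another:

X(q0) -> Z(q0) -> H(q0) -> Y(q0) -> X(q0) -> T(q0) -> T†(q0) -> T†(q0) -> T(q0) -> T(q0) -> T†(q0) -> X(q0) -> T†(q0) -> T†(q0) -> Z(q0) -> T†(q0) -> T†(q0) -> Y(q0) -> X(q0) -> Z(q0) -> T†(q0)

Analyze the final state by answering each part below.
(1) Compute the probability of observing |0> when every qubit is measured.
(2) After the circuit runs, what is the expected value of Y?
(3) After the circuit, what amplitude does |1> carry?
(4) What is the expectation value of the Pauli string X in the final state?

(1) Outcome |0> occurs with probability 1/2. Key observation: steps 5-12 multiply out to the identity, so the circuit reduces to the remaining gates.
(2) The expectation value of Y is -sqrt(2)/2.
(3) The final state's coefficient on |1> equals -sqrt(2)*exp(3*I*pi/4)/2.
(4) The observable X averages to sqrt(2)/2.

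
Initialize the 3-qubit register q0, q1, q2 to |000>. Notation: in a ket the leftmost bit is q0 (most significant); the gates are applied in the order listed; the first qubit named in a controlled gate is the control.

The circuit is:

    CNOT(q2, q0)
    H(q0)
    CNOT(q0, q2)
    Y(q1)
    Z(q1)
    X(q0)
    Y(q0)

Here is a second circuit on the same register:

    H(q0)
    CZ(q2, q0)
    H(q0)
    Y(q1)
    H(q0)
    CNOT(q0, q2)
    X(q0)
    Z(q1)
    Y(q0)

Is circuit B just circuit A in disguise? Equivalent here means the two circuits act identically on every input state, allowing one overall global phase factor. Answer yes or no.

Yes — the two circuits implement the same unitary up to a global phase.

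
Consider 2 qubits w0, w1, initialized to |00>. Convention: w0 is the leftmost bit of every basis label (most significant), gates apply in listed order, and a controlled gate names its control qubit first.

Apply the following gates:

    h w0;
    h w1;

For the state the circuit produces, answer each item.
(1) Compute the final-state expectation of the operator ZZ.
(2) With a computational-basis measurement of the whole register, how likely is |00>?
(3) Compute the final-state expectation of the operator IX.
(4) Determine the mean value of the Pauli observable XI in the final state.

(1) In the final state, ZZ has expectation 0.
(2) The probability of measuring |00> is 1/4.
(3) In the final state, IX has expectation 1.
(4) The expectation value of XI is 1.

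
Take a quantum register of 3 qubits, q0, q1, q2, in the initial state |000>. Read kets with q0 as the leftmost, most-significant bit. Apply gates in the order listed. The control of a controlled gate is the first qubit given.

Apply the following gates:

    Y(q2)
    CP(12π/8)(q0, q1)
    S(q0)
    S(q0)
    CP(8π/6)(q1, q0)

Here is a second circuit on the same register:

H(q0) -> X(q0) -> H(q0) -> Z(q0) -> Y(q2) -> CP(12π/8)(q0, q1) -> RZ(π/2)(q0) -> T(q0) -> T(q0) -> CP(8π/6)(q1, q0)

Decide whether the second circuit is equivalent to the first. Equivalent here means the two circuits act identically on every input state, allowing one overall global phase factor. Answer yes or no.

Yes — the two circuits implement the same unitary up to a global phase.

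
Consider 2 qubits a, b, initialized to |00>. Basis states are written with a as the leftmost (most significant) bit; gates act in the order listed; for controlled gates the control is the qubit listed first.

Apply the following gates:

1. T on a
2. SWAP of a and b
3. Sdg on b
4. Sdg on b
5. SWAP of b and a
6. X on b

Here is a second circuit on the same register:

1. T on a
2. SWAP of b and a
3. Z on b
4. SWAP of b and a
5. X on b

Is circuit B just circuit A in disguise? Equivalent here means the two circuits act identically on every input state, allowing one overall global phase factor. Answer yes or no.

Yes: on every input state the two circuits agree up to one overall phase factor.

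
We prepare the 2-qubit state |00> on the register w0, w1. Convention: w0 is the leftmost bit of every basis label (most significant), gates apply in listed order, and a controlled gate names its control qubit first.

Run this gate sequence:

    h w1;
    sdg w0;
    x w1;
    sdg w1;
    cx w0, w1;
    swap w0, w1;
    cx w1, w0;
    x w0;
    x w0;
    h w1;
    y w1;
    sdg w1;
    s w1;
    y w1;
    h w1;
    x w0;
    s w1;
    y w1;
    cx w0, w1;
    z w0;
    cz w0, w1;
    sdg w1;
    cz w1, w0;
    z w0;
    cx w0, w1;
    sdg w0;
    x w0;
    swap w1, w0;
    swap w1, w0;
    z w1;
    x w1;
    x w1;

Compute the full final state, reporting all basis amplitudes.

The final amplitudes are 0 on |00>, -sqrt(2)/2 on |01>, 0 on |10>, sqrt(2)*I/2 on |11>. Key observation: the block from step 9 through step 16 cancels to the identity and can be dropped.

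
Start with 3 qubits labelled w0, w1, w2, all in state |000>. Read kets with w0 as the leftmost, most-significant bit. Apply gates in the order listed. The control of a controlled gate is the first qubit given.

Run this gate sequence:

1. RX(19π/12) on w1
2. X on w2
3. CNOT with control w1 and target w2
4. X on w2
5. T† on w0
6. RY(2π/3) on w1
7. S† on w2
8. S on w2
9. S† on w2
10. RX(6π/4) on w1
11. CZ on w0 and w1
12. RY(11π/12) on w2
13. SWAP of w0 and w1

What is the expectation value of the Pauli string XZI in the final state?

The observable XZI averages to -sqrt(6)/8 + 3*sqrt(2)/8.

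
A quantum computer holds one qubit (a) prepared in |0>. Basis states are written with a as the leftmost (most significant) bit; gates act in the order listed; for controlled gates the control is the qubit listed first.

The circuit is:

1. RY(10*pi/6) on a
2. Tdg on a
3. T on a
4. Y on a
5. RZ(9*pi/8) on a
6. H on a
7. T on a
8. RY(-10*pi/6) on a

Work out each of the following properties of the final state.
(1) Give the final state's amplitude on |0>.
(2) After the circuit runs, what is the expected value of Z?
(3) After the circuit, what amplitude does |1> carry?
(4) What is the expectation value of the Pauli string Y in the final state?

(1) |0> carries amplitude sqrt(6)*I*exp(13*I*pi/16)/8 + 3*sqrt(2)*I*exp(9*I*pi/16)/8 - sqrt(2)*I*exp(-5*I*pi/16)/8 + sqrt(6)*I*exp(-9*I*pi/16)/8 in the final state.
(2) The observable Z averages to -sqrt(3*sqrt(2) + 6)/8 - 3*sqrt(2 - sqrt(2))/16 + sqrt(6)/8 + 3*sqrt(sqrt(2) + 2)/16.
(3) |1> carries amplitude sqrt(6)*I*exp(9*I*pi/16)/8 + sqrt(2)*I*exp(-9*I*pi/16)/8 + sqrt(6)*I*exp(-5*I*pi/16)/8 - 3*sqrt(2)*I*exp(13*I*pi/16)/8 in the final state.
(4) In the final state, Y has expectation -sqrt(2)/4 - sqrt(6 - 3*sqrt(2))/8 + sqrt(3*sqrt(2) + 6)/8.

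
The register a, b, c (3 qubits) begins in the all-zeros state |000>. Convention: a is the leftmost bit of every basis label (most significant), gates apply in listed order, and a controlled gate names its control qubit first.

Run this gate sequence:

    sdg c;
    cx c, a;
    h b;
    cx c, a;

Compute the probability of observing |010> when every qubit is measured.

A full measurement returns |010> with probability 1/2.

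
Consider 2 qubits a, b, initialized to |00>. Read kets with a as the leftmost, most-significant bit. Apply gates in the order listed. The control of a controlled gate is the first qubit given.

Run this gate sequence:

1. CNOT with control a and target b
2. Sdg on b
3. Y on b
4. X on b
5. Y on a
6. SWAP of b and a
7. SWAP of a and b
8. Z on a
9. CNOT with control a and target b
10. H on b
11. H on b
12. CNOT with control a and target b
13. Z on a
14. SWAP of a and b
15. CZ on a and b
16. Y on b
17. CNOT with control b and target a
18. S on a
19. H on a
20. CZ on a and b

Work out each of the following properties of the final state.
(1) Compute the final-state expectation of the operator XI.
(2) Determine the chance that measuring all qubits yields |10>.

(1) In the final state, XI has expectation 1. Key observation: gates 7-14 undo each other exactly, leaving only the rest of the circuit to track.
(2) Outcome |10> occurs with probability 1/2.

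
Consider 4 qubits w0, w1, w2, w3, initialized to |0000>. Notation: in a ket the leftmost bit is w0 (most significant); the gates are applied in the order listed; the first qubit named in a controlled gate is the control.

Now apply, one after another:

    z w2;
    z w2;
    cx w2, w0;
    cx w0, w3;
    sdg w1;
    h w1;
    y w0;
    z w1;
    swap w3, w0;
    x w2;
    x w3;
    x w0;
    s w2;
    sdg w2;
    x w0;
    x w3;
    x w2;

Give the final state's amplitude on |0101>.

|0101> carries amplitude -sqrt(2)*I/2 in the final state. Key observation: steps 10-17 multiply out to the identity, so the circuit reduces to the remaining gates.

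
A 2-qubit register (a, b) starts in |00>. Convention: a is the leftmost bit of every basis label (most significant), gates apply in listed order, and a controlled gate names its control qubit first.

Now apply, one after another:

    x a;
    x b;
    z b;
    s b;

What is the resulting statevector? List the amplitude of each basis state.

The final amplitudes are -I on |11>, and 0 on every other basis state.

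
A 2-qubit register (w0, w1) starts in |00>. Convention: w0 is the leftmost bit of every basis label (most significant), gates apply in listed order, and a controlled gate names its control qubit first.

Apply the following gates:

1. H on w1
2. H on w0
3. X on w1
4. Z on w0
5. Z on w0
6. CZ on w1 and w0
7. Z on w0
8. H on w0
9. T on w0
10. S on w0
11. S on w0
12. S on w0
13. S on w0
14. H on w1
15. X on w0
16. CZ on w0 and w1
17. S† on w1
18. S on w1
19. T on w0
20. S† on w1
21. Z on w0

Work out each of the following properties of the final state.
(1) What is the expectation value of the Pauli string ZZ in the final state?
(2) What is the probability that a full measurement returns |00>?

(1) In the final state, ZZ has expectation 0. Key observation: steps 10-13 multiply out to the identity, so the circuit reduces to the remaining gates.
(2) Outcome |00> occurs with probability 1/4.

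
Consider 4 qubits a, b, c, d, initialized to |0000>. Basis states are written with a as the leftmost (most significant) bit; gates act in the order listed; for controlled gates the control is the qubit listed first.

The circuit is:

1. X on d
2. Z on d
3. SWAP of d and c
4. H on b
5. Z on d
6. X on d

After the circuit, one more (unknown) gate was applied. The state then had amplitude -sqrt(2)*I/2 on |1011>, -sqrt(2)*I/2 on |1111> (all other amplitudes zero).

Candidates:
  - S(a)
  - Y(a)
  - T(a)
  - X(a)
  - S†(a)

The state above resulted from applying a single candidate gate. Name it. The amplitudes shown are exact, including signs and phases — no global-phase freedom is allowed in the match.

The applied gate was Y(a).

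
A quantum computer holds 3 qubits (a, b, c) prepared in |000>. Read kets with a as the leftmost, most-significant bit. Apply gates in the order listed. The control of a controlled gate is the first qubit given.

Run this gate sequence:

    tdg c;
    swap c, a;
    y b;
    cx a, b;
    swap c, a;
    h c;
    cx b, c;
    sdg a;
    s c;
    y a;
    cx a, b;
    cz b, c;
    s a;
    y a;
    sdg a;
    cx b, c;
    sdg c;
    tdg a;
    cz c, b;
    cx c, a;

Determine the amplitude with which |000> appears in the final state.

The final state's coefficient on |000> equals -sqrt(2)/2.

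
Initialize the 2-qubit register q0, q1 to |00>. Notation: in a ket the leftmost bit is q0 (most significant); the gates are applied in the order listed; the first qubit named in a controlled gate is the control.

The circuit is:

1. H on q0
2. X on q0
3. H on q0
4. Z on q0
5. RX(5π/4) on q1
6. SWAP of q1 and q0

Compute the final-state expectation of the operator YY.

The expectation value of YY is 0. Key observation: steps 1-4 multiply out to the identity, so the circuit reduces to the remaining gates.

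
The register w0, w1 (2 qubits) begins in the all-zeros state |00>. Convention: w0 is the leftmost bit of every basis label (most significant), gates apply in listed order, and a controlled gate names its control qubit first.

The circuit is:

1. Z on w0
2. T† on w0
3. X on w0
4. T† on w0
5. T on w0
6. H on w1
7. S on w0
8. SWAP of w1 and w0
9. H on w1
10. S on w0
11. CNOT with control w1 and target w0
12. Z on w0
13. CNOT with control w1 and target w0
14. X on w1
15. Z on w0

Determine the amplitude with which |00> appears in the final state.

|00> carries amplitude I/2 in the final state.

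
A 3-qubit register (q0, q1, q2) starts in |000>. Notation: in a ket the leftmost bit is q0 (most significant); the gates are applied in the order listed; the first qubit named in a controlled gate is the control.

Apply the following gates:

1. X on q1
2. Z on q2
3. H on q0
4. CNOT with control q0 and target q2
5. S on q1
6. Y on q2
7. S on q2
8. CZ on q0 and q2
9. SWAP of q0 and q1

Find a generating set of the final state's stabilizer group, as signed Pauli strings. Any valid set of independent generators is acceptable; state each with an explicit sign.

The stabilizer group can be generated by -IXY, -ZII, -IZZ, among other valid generating sets.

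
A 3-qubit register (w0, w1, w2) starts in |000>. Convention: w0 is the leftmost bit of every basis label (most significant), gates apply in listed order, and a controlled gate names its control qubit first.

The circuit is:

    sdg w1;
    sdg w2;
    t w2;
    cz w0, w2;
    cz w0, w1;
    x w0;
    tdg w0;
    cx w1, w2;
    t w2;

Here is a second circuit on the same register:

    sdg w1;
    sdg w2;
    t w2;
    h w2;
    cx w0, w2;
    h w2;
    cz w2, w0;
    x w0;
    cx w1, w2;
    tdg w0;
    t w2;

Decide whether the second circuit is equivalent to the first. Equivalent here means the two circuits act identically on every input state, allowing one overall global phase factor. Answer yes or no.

No — the two circuits implement different unitaries, even allowing a global phase.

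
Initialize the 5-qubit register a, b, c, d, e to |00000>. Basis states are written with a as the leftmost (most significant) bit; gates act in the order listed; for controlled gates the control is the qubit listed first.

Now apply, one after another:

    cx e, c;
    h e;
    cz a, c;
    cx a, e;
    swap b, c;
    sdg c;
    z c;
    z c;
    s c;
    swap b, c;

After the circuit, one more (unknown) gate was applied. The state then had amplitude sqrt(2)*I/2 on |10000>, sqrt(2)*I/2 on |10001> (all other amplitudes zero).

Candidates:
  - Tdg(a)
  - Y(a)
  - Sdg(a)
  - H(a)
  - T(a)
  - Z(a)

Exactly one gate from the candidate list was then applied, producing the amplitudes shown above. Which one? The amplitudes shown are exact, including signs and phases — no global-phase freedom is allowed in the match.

The applied gate was Y(a).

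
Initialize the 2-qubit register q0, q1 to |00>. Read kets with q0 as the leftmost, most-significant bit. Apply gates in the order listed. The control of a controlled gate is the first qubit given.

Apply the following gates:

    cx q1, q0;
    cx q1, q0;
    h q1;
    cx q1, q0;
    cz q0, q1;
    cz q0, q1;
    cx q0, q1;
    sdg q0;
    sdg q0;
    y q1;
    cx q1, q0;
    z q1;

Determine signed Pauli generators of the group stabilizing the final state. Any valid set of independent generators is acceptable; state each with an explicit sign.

The stabilizer group can be generated by -XI, -IZ, among other valid generating sets.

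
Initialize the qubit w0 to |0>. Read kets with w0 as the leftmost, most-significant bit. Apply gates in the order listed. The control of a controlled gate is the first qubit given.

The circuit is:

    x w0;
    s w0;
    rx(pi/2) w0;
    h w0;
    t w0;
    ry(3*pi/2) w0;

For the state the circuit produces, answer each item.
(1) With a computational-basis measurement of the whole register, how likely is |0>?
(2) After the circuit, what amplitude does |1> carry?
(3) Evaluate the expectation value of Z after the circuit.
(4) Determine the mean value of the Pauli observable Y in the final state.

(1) A full measurement returns |0> with probability sqrt(2)/4 + 1/2.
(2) The amplitude on |1> is sqrt(2)*(1 - exp(I*pi/4) + exp(3*I*pi/4) + I)/4.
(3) The observable Z averages to sqrt(2)/2.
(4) In the final state, Y has expectation -sqrt(2)/2.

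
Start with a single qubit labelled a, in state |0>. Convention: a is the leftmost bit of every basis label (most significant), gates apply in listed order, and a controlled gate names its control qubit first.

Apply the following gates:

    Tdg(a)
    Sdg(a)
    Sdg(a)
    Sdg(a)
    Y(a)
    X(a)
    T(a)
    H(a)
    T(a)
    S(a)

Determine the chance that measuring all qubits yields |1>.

The probability of measuring |1> is 1/2.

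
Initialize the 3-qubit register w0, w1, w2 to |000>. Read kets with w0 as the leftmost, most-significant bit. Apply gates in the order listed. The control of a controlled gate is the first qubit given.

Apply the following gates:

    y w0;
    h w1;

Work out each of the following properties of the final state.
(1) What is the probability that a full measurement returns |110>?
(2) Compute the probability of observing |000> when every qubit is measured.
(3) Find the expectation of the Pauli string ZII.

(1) A full measurement returns |110> with probability 1/2.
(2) A full measurement returns |000> with probability 0.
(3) The observable ZII averages to -1.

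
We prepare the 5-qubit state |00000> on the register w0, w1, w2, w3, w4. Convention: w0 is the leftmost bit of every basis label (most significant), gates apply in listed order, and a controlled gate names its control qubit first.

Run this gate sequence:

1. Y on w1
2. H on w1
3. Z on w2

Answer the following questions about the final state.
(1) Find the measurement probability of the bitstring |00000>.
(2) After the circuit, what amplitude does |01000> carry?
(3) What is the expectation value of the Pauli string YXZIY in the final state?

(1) A full measurement returns |00000> with probability 1/2.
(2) The final state's coefficient on |01000> equals -sqrt(2)*I/2.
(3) The expectation value of YXZIY is 0.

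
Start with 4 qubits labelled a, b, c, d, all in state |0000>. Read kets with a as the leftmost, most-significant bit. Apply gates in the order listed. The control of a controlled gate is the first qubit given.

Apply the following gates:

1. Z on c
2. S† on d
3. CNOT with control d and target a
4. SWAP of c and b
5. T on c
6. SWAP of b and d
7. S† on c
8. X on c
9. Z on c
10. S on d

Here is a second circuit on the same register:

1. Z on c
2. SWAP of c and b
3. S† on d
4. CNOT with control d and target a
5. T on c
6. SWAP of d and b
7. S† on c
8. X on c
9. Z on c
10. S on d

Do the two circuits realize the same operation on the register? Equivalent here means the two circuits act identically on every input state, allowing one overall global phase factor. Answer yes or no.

Yes, they are equivalent — the unitaries differ by at most a global phase.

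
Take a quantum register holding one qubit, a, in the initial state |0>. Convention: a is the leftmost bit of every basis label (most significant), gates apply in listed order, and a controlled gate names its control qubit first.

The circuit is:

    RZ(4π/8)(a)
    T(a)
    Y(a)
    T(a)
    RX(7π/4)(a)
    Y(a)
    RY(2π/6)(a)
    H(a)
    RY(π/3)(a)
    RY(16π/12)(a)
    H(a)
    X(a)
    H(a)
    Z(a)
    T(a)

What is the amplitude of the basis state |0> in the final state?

The final state's coefficient on |0> equals sqrt(2*sqrt(2) + 4)/8 + sqrt(6*sqrt(2) + 12)/8 - I*sqrt(4 - 2*sqrt(2))/8 + I*sqrt(12 - 6*sqrt(2))/8. Key observation: steps 11-14 multiply out to the identity, so the circuit reduces to the remaining gates.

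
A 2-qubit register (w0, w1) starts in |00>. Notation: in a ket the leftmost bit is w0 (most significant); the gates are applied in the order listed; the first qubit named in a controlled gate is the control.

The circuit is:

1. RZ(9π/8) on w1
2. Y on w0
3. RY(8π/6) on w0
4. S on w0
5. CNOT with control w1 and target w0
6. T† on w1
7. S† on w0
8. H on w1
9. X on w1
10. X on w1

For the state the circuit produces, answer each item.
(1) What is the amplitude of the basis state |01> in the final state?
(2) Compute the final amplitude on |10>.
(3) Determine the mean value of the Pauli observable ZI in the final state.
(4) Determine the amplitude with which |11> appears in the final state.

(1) The amplitude on |01> is sqrt(6)*exp(15*I*pi/16)/4.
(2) |10> carries amplitude sqrt(2)*exp(15*I*pi/16)/4 in the final state.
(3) The observable ZI averages to 1/2.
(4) The amplitude on |11> is sqrt(2)*exp(15*I*pi/16)/4.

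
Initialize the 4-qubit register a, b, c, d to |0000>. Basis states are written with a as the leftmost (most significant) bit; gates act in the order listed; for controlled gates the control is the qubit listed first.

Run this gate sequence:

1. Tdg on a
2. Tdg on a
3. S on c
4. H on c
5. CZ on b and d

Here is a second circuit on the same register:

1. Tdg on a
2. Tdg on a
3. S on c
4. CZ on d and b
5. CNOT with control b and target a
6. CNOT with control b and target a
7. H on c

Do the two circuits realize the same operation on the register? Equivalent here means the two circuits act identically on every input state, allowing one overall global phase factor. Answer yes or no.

Yes, they are equivalent — the unitaries differ by at most a global phase.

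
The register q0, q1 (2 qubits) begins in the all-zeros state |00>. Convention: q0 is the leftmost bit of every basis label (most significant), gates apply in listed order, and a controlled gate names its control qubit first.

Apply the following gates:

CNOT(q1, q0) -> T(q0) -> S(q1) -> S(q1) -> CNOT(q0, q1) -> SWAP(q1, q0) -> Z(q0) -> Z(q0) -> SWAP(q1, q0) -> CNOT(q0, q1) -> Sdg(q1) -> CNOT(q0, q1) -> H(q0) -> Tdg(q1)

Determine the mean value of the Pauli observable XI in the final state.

In the final state, XI has expectation 1. Key observation: gates 5-10 undo each other exactly, leaving only the rest of the circuit to track.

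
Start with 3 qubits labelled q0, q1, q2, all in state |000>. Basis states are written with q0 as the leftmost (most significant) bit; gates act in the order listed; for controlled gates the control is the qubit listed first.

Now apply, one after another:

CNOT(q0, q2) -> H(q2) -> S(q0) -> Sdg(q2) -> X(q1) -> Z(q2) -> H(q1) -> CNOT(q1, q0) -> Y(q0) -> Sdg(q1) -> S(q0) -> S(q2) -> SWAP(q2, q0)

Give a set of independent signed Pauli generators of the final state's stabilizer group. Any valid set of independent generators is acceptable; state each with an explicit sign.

The stabilizer group can be generated by -XII, -IXX, -IZZ, among other valid generating sets.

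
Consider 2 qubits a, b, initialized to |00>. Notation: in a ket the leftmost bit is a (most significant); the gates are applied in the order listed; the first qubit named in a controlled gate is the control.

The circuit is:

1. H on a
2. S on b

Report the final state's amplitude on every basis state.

The resulting statevector has amplitude sqrt(2)/2 on |00>, 0 on |01>, sqrt(2)/2 on |10>, 0 on |11>.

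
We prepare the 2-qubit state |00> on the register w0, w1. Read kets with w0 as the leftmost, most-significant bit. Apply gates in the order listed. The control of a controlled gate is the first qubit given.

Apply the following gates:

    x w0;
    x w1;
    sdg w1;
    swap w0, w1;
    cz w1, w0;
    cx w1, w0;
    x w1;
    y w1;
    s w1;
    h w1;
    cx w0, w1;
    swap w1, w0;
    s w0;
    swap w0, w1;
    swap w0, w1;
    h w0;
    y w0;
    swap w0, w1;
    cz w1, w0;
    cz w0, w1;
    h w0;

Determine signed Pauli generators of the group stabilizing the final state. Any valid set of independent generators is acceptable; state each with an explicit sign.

One valid set of independent stabilizer generators is +XI, +IY (any independent generating set of the same group is equally correct).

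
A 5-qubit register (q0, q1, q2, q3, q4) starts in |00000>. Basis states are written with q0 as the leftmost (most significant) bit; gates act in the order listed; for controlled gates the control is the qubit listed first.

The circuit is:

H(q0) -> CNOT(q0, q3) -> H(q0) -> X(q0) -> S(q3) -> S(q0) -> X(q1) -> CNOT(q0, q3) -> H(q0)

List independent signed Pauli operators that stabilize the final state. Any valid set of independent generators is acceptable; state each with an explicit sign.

The final state is stabilized by the group generated by -IIIYI, -ZIIII, -IZIII, +IIZII, +IIIIZ; other independent generating sets are equally valid.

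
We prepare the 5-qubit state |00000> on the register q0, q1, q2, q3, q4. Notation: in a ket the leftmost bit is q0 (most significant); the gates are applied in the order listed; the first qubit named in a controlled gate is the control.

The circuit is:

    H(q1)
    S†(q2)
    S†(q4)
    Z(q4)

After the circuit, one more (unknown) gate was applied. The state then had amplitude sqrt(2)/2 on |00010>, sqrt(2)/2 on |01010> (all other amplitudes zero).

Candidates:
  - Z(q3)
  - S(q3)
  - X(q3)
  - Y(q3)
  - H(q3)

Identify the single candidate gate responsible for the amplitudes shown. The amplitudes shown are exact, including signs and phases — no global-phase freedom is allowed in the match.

The unique candidate consistent with the amplitudes is X(q3).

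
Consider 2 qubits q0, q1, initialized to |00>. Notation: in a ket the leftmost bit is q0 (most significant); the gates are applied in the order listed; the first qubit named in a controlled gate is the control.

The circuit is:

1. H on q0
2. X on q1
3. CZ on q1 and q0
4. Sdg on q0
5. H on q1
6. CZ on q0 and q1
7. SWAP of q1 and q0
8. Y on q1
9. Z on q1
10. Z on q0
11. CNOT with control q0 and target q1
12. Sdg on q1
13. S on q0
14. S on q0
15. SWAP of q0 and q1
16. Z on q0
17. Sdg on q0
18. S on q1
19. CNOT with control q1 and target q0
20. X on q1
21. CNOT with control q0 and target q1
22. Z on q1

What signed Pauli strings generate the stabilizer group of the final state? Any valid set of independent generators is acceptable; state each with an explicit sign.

One valid set of independent stabilizer generators is -XI, +IY (any independent generating set of the same group is equally correct).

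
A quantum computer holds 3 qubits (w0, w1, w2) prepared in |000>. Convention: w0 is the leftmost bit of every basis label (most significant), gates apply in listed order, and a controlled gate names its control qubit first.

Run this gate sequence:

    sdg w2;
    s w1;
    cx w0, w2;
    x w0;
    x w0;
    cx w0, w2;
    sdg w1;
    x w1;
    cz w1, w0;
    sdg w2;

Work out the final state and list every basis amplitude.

The resulting statevector has amplitude 1 on |010>, and 0 on every other basis state. Key observation: gates 2-7 undo each other exactly, leaving only the rest of the circuit to track.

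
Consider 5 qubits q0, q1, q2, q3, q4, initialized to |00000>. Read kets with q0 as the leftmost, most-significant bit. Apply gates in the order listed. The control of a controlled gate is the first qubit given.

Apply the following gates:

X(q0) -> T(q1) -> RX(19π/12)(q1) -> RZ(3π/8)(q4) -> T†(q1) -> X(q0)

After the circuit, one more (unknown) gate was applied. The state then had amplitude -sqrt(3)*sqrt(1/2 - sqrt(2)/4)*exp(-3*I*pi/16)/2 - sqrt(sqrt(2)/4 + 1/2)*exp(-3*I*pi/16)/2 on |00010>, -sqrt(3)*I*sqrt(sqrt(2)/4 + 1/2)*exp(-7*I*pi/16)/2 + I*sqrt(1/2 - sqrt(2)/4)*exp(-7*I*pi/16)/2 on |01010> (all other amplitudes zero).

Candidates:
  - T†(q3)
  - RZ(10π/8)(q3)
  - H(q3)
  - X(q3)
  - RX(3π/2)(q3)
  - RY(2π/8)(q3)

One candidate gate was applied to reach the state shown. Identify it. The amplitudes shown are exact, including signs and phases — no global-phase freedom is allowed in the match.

The unique candidate consistent with the amplitudes is X(q3).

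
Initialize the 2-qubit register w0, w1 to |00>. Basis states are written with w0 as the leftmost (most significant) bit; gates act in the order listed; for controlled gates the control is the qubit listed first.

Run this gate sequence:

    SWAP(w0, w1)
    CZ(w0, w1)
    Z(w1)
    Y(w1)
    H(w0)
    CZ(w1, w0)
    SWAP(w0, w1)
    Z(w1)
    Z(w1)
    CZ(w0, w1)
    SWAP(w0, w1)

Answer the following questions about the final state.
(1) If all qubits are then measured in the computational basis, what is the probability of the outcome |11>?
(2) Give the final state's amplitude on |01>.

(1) Outcome |11> occurs with probability 1/2.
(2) The amplitude on |01> is sqrt(2)*I/2.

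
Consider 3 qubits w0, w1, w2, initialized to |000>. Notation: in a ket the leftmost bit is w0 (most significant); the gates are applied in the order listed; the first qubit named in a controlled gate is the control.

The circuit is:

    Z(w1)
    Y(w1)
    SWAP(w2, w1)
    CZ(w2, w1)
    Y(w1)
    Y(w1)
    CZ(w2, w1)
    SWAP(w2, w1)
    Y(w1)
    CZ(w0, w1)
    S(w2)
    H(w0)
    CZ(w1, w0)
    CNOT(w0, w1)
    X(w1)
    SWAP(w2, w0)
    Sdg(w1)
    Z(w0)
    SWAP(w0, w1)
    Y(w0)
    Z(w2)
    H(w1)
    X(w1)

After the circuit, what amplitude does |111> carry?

|111> carries amplitude -I/2 in the final state.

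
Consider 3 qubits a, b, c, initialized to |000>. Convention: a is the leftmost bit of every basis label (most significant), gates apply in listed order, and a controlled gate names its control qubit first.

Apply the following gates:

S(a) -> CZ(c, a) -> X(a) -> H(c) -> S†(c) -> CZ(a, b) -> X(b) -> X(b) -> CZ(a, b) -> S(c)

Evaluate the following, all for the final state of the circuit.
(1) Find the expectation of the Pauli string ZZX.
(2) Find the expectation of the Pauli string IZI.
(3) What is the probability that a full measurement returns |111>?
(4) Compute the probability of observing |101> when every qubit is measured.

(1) The observable ZZX averages to -1. Key observation: gates 5-10 undo each other exactly, leaving only the rest of the circuit to track.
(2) The expectation value of IZI is 1.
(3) A full measurement returns |111> with probability 0.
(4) A full measurement returns |101> with probability 1/2.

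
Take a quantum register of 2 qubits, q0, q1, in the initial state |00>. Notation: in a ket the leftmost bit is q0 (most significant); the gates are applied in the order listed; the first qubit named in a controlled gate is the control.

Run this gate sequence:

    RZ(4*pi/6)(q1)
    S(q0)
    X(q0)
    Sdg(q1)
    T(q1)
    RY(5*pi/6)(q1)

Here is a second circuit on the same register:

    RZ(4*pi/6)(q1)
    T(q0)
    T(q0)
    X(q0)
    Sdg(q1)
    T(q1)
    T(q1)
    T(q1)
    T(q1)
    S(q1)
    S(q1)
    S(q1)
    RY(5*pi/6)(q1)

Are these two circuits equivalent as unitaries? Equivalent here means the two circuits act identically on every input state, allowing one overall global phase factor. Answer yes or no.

No: there is an input state on which the two circuits produce genuinely different outputs (not merely differing by a phase).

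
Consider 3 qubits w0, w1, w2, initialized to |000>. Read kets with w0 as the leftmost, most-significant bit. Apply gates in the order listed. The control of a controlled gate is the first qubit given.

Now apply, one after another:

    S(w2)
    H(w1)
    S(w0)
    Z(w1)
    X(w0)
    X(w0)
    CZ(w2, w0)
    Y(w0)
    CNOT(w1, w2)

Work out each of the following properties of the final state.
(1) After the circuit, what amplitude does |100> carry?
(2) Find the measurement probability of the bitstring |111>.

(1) The final state's coefficient on |100> equals sqrt(2)*I/2.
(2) Outcome |111> occurs with probability 1/2.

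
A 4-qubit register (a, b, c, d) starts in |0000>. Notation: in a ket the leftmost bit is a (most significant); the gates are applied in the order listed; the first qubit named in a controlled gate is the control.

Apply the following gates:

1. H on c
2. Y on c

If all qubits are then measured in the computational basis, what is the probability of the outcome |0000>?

A full measurement returns |0000> with probability 1/2.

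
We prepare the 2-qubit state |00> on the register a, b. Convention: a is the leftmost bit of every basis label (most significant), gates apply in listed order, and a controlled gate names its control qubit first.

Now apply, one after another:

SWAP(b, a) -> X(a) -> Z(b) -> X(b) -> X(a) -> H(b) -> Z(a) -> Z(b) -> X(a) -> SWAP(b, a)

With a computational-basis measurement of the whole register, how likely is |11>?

A full measurement returns |11> with probability 1/2.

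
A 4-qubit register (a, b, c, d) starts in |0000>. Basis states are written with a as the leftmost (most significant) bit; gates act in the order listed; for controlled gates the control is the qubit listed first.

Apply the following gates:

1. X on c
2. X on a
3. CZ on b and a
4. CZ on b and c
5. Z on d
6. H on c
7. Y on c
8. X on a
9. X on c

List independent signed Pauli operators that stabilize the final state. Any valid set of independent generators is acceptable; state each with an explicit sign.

The stabilizer group can be generated by +IIXI, +ZIII, +IZII, +IIIZ, among other valid generating sets.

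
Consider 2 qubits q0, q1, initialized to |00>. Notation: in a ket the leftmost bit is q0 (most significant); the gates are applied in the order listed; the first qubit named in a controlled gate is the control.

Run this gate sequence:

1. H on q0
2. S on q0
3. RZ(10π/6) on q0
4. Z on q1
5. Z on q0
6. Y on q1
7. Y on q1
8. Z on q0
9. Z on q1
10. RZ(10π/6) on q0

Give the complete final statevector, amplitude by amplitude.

The final amplitudes are sqrt(2)*exp(I*pi/3)/2 on |00>, 0 on |01>, sqrt(2)*exp(I*pi/6)/2 on |10>, 0 on |11>. Key observation: steps 4-9 multiply out to the identity, so the circuit reduces to the remaining gates.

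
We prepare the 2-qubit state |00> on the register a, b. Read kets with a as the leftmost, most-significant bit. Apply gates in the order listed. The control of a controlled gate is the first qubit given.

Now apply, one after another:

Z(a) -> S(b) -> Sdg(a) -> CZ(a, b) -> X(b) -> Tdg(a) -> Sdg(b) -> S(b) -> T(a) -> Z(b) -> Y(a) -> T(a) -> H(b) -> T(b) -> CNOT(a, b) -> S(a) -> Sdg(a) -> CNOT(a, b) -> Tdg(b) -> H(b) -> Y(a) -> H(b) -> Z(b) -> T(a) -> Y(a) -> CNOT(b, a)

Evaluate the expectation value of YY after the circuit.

In the final state, YY has expectation 1. Key observation: gates 13-20 undo each other exactly, leaving only the rest of the circuit to track.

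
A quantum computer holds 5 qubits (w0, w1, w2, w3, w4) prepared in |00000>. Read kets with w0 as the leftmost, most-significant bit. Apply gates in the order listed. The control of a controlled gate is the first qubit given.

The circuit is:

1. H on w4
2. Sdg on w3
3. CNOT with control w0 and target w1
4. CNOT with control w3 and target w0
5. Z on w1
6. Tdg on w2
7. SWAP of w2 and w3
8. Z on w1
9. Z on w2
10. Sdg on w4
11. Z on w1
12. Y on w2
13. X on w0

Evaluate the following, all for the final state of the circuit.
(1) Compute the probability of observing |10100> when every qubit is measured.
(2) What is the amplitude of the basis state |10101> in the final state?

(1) A full measurement returns |10100> with probability 1/2.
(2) The final state's coefficient on |10101> equals sqrt(2)/2.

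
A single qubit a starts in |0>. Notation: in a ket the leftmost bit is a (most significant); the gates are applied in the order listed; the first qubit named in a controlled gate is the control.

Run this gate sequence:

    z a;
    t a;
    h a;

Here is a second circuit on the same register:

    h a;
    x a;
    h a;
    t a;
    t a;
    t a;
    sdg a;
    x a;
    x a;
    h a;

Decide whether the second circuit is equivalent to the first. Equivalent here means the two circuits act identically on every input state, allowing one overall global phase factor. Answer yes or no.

Yes — the two circuits implement the same unitary up to a global phase.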